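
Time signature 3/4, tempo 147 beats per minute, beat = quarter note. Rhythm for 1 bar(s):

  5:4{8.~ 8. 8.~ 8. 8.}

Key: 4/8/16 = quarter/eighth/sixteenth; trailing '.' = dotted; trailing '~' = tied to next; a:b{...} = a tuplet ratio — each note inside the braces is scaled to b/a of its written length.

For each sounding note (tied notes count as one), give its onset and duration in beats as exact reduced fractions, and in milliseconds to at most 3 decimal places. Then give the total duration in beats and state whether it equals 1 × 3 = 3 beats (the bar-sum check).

1) 0.0ms=0b +489.796ms=6/5b
2) 489.796ms=6/5b +489.796ms=6/5b
3) 979.592ms=12/5b +244.898ms=3/5b
Σ=3b of 3 (147bpm 3/4) — PASS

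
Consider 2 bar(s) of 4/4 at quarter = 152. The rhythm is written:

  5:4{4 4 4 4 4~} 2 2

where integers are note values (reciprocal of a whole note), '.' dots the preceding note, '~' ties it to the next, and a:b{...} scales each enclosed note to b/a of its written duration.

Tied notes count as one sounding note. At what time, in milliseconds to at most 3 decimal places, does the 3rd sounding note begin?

1. 0.0ms @ 0 + 315.789ms (4/5)
2. 315.789ms @ 4/5 + 315.789ms (4/5)
3. 631.579ms @ 8/5 + 315.789ms (4/5)
4. 947.368ms @ 12/5 + 315.789ms (4/5)
5. 1263.158ms @ 16/5 + 1105.263ms (14/5)
6. 2368.421ms @ 6 + 789.474ms (2)

note 3 onset = 8/5b = 631.579ms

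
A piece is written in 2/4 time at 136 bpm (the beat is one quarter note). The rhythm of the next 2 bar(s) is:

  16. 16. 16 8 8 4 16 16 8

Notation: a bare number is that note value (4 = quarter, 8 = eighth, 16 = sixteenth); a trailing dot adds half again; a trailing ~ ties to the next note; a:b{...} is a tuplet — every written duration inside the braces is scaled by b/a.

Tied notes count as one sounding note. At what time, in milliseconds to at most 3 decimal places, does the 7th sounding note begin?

1. 0.0ms @ 0 + 165.441ms (3/8)
2. 165.441ms @ 3/8 + 165.441ms (3/8)
3. 330.882ms @ 3/4 + 110.294ms (1/4)
4. 441.176ms @ 1 + 220.588ms (1/2)
5. 661.765ms @ 3/2 + 220.588ms (1/2)
6. 882.353ms @ 2 + 441.176ms (1)
7. 1323.529ms @ 3 + 110.294ms (1/4)
8. 1433.824ms @ 13/4 + 110.294ms (1/4)
9. 1544.118ms @ 7/2 + 220.588ms (1/2)

note 7 onset = 3b = 1323.529ms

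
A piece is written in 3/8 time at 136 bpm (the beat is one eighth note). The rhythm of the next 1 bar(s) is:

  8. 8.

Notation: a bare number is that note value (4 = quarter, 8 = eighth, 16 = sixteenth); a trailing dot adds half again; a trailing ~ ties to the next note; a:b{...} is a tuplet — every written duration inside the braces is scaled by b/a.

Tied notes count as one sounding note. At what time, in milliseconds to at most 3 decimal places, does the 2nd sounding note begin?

1. 0.0ms @ 0 + 661.765ms (3/2)
2. 661.765ms @ 3/2 + 661.765ms (3/2)

note 2 onset = 3/2b = 661.765ms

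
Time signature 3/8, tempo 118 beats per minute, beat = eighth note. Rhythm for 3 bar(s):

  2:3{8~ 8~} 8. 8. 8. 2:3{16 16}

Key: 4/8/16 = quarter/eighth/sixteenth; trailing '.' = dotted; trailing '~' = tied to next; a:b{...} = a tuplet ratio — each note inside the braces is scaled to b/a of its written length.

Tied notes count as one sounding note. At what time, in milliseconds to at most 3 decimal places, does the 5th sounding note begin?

1. 0.0ms @ 0 + 2288.136ms (9/2)
2. 2288.136ms @ 9/2 + 762.712ms (3/2)
3. 3050.847ms @ 6 + 762.712ms (3/2)
4. 3813.559ms @ 15/2 + 381.356ms (3/4)
5. 4194.915ms @ 33/4 + 381.356ms (3/4)

note 5 onset = 33/4b = 4194.915ms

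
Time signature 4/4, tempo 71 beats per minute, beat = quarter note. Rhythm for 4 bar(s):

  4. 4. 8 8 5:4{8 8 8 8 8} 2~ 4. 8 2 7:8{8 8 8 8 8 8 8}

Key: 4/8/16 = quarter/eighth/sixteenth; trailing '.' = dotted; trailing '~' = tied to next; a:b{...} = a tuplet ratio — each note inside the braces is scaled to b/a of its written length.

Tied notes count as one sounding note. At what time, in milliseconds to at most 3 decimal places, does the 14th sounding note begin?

note 14 onset = 88/7b = 10623.742ms

1. 0.0ms @ 0 + 1267.606ms (3/2)
2. 1267.606ms @ 3/2 + 1267.606ms (3/2)
3. 2535.211ms @ 3 + 422.535ms (1/2)
4. 2957.746ms @ 7/2 + 422.535ms (1/2)
5. 3380.282ms @ 4 + 338.028ms (2/5)
6. 3718.31ms @ 22/5 + 338.028ms (2/5)
7. 4056.338ms @ 24/5 + 338.028ms (2/5)
8. 4394.366ms @ 26/5 + 338.028ms (2/5)
9. 4732.394ms @ 28/5 + 338.028ms (2/5)
10. 5070.423ms @ 6 + 2957.746ms (7/2)
11. 8028.169ms @ 19/2 + 422.535ms (1/2)
12. 8450.704ms @ 10 + 1690.141ms (2)
13. 10140.845ms @ 12 + 482.897ms (4/7)
14. 10623.742ms @ 88/7 + 482.897ms (4/7)
15. 11106.64ms @ 92/7 + 482.897ms (4/7)
16. 11589.537ms @ 96/7 + 482.897ms (4/7)
17. 12072.435ms @ 100/7 + 482.897ms (4/7)
18. 12555.332ms @ 104/7 + 482.897ms (4/7)
19. 13038.229ms @ 108/7 + 482.897ms (4/7)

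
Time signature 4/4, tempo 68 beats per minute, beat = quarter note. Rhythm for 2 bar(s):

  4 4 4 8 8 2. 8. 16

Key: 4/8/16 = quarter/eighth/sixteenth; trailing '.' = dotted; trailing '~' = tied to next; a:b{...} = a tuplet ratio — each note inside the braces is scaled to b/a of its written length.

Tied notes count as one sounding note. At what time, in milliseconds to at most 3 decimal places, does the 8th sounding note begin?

1. 0.0ms @ 0 + 882.353ms (1)
2. 882.353ms @ 1 + 882.353ms (1)
3. 1764.706ms @ 2 + 882.353ms (1)
4. 2647.059ms @ 3 + 441.176ms (1/2)
5. 3088.235ms @ 7/2 + 441.176ms (1/2)
6. 3529.412ms @ 4 + 2647.059ms (3)
7. 6176.471ms @ 7 + 661.765ms (3/4)
8. 6838.235ms @ 31/4 + 220.588ms (1/4)

note 8 onset = 31/4b = 6838.235ms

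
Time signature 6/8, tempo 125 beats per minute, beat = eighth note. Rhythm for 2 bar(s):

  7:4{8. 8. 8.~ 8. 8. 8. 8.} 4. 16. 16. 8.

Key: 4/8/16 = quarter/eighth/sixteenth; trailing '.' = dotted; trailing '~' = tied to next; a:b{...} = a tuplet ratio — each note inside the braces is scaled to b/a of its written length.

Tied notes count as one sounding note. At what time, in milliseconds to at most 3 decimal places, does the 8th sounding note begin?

1. 0.0ms @ 0 + 411.429ms (6/7)
2. 411.429ms @ 6/7 + 411.429ms (6/7)
3. 822.857ms @ 12/7 + 822.857ms (12/7)
4. 1645.714ms @ 24/7 + 411.429ms (6/7)
5. 2057.143ms @ 30/7 + 411.429ms (6/7)
6. 2468.571ms @ 36/7 + 411.429ms (6/7)
7. 2880.0ms @ 6 + 1440.0ms (3)
8. 4320.0ms @ 9 + 360.0ms (3/4)
9. 4680.0ms @ 39/4 + 360.0ms (3/4)
10. 5040.0ms @ 21/2 + 720.0ms (3/2)

note 8 onset = 9b = 4320.0ms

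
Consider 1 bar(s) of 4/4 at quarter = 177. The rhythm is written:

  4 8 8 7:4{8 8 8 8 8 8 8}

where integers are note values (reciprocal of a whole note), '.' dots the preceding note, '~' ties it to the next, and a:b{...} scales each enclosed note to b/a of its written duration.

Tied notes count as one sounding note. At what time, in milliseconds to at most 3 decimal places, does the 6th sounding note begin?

1. 0.0ms @ 0 + 338.983ms (1)
2. 338.983ms @ 1 + 169.492ms (1/2)
3. 508.475ms @ 3/2 + 169.492ms (1/2)
4. 677.966ms @ 2 + 96.852ms (2/7)
5. 774.818ms @ 16/7 + 96.852ms (2/7)
6. 871.671ms @ 18/7 + 96.852ms (2/7)
7. 968.523ms @ 20/7 + 96.852ms (2/7)
8. 1065.375ms @ 22/7 + 96.852ms (2/7)
9. 1162.228ms @ 24/7 + 96.852ms (2/7)
10. 1259.08ms @ 26/7 + 96.852ms (2/7)

note 6 onset = 18/7b = 871.671ms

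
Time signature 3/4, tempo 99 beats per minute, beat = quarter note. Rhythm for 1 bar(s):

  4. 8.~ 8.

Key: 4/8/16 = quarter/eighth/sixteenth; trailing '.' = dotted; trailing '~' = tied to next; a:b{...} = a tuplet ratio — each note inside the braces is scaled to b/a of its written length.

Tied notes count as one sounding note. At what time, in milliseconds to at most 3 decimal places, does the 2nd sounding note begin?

1. 0.0ms @ 0 + 909.091ms (3/2)
2. 909.091ms @ 3/2 + 909.091ms (3/2)

note 2 onset = 3/2b = 909.091ms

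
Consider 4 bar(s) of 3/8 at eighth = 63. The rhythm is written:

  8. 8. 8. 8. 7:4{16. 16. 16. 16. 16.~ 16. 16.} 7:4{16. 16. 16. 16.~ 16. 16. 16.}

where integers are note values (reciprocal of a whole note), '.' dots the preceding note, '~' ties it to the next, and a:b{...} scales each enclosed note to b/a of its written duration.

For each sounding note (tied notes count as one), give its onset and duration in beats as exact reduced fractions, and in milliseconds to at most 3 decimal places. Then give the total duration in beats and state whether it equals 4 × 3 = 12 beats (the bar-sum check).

1) 0.0ms=0b +1428.571ms=3/2b
2) 1428.571ms=3/2b +1428.571ms=3/2b
3) 2857.143ms=3b +1428.571ms=3/2b
4) 4285.714ms=9/2b +1428.571ms=3/2b
5) 5714.286ms=6b +408.163ms=3/7b
6) 6122.449ms=45/7b +408.163ms=3/7b
7) 6530.612ms=48/7b +408.163ms=3/7b
8) 6938.776ms=51/7b +408.163ms=3/7b
9) 7346.939ms=54/7b +816.327ms=6/7b
10) 8163.265ms=60/7b +408.163ms=3/7b
11) 8571.429ms=9b +408.163ms=3/7b
12) 8979.592ms=66/7b +408.163ms=3/7b
13) 9387.755ms=69/7b +408.163ms=3/7b
14) 9795.918ms=72/7b +816.327ms=6/7b
15) 10612.245ms=78/7b +408.163ms=3/7b
16) 11020.408ms=81/7b +408.163ms=3/7b
Σ=12b of 12 (63bpm 3/8) — PASS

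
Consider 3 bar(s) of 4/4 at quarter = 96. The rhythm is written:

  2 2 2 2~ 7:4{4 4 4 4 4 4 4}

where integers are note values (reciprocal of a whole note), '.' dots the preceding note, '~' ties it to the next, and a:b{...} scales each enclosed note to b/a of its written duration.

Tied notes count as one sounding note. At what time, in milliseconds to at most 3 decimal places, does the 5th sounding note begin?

note 5 onset = 60/7b = 5357.143ms

1. 0.0ms @ 0 + 1250.0ms (2)
2. 1250.0ms @ 2 + 1250.0ms (2)
3. 2500.0ms @ 4 + 1250.0ms (2)
4. 3750.0ms @ 6 + 1607.143ms (18/7)
5. 5357.143ms @ 60/7 + 357.143ms (4/7)
6. 5714.286ms @ 64/7 + 357.143ms (4/7)
7. 6071.429ms @ 68/7 + 357.143ms (4/7)
8. 6428.571ms @ 72/7 + 357.143ms (4/7)
9. 6785.714ms @ 76/7 + 357.143ms (4/7)
10. 7142.857ms @ 80/7 + 357.143ms (4/7)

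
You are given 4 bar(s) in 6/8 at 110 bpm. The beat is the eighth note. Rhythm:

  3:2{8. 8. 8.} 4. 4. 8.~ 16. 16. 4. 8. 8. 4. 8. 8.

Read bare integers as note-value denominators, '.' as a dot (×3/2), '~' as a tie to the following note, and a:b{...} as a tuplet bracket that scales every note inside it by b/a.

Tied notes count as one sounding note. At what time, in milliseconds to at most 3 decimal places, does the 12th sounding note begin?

note 12 onset = 21b = 11454.545ms

1. 0.0ms @ 0 + 545.455ms (1)
2. 545.455ms @ 1 + 545.455ms (1)
3. 1090.909ms @ 2 + 545.455ms (1)
4. 1636.364ms @ 3 + 1636.364ms (3)
5. 3272.727ms @ 6 + 1636.364ms (3)
6. 4909.091ms @ 9 + 1227.273ms (9/4)
7. 6136.364ms @ 45/4 + 409.091ms (3/4)
8. 6545.455ms @ 12 + 1636.364ms (3)
9. 8181.818ms @ 15 + 818.182ms (3/2)
10. 9000.0ms @ 33/2 + 818.182ms (3/2)
11. 9818.182ms @ 18 + 1636.364ms (3)
12. 11454.545ms @ 21 + 818.182ms (3/2)
13. 12272.727ms @ 45/2 + 818.182ms (3/2)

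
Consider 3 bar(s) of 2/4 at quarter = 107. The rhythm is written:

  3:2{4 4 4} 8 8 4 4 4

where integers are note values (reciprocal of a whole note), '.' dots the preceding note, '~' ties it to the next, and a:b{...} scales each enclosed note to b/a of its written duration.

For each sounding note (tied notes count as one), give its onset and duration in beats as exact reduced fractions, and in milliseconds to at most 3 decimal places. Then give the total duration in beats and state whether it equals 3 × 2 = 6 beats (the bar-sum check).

1) 0.0ms=0b +373.832ms=2/3b
2) 373.832ms=2/3b +373.832ms=2/3b
3) 747.664ms=4/3b +373.832ms=2/3b
4) 1121.495ms=2b +280.374ms=1/2b
5) 1401.869ms=5/2b +280.374ms=1/2b
6) 1682.243ms=3b +560.748ms=1b
7) 2242.991ms=4b +560.748ms=1b
8) 2803.738ms=5b +560.748ms=1b
Σ=6b of 6 (107bpm 2/4) — PASS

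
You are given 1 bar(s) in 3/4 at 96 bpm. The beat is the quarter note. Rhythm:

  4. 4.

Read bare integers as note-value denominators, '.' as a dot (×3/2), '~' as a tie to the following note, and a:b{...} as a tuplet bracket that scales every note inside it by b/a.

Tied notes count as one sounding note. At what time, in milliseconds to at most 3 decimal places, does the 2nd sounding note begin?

1. 0.0ms @ 0 + 937.5ms (3/2)
2. 937.5ms @ 3/2 + 937.5ms (3/2)

note 2 onset = 3/2b = 937.5ms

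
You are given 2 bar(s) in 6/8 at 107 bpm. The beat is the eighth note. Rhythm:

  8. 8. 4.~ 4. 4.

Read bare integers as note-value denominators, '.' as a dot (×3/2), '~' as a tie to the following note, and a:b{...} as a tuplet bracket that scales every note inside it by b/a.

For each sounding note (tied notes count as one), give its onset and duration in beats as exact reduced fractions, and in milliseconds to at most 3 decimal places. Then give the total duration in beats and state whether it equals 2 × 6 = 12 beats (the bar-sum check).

1) 0.0ms=0b +841.121ms=3/2b
2) 841.121ms=3/2b +841.121ms=3/2b
3) 1682.243ms=3b +3364.486ms=6b
4) 5046.729ms=9b +1682.243ms=3b
Σ=12b of 12 (107bpm 6/8) — PASS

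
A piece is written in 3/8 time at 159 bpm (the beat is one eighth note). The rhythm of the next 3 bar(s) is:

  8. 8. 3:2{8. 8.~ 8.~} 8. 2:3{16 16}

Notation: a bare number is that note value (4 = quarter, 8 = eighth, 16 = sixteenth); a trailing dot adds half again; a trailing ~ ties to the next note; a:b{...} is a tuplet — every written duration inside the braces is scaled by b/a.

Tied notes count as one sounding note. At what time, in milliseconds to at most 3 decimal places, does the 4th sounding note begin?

1. 0.0ms @ 0 + 566.038ms (3/2)
2. 566.038ms @ 3/2 + 566.038ms (3/2)
3. 1132.075ms @ 3 + 377.358ms (1)
4. 1509.434ms @ 4 + 1320.755ms (7/2)
5. 2830.189ms @ 15/2 + 283.019ms (3/4)
6. 3113.208ms @ 33/4 + 283.019ms (3/4)

note 4 onset = 4b = 1509.434ms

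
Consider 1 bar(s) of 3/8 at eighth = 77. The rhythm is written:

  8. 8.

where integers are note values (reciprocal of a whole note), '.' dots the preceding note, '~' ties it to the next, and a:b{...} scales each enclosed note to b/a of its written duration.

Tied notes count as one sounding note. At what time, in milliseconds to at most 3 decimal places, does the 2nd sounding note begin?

note 2 onset = 3/2b = 1168.831ms

1. 0.0ms @ 0 + 1168.831ms (3/2)
2. 1168.831ms @ 3/2 + 1168.831ms (3/2)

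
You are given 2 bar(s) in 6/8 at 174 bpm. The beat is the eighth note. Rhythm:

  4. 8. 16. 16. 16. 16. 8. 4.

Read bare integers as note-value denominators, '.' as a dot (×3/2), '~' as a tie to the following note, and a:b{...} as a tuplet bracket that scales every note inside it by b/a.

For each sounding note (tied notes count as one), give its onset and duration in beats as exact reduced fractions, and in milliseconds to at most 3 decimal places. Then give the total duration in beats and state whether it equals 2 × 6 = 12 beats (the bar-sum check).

1) 0.0ms=0b +1034.483ms=3b
2) 1034.483ms=3b +517.241ms=3/2b
3) 1551.724ms=9/2b +258.621ms=3/4b
4) 1810.345ms=21/4b +258.621ms=3/4b
5) 2068.966ms=6b +258.621ms=3/4b
6) 2327.586ms=27/4b +258.621ms=3/4b
7) 2586.207ms=15/2b +517.241ms=3/2b
8) 3103.448ms=9b +1034.483ms=3b
Σ=12b of 12 (174bpm 6/8) — PASS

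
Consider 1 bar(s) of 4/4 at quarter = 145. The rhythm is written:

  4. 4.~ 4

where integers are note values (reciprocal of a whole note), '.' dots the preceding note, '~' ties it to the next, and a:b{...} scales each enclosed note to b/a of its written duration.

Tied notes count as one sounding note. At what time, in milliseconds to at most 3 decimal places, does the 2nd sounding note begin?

1. 0.0ms @ 0 + 620.69ms (3/2)
2. 620.69ms @ 3/2 + 1034.483ms (5/2)

note 2 onset = 3/2b = 620.69ms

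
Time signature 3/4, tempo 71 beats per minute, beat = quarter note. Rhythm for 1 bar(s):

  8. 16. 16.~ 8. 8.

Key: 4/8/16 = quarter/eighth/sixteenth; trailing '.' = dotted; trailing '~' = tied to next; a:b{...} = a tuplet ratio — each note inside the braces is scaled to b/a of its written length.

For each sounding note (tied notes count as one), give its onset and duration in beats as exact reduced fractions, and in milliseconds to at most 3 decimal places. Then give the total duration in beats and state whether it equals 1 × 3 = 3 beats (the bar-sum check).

1) 0.0ms=0b +633.803ms=3/4b
2) 633.803ms=3/4b +316.901ms=3/8b
3) 950.704ms=9/8b +950.704ms=9/8b
4) 1901.408ms=9/4b +633.803ms=3/4b
Σ=3b of 3 (71bpm 3/4) — PASS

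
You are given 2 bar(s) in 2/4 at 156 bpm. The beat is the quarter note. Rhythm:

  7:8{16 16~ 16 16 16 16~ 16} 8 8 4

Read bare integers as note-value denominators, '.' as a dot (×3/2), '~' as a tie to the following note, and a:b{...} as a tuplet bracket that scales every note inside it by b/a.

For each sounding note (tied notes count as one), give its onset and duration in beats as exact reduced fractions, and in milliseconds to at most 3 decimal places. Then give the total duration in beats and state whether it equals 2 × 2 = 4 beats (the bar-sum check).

1) 0.0ms=0b +109.89ms=2/7b
2) 109.89ms=2/7b +219.78ms=4/7b
3) 329.67ms=6/7b +109.89ms=2/7b
4) 439.56ms=8/7b +109.89ms=2/7b
5) 549.451ms=10/7b +219.78ms=4/7b
6) 769.231ms=2b +192.308ms=1/2b
7) 961.538ms=5/2b +192.308ms=1/2b
8) 1153.846ms=3b +384.615ms=1b
Σ=4b of 4 (156bpm 2/4) — PASS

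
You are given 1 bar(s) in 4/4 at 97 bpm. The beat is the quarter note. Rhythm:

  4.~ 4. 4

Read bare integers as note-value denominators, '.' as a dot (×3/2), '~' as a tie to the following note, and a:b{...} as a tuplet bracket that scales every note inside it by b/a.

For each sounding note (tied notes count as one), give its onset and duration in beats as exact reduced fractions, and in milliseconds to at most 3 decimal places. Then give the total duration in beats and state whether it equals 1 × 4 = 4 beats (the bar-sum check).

1) 0.0ms=0b +1855.67ms=3b
2) 1855.67ms=3b +618.557ms=1b
Σ=4b of 4 (97bpm 4/4) — PASS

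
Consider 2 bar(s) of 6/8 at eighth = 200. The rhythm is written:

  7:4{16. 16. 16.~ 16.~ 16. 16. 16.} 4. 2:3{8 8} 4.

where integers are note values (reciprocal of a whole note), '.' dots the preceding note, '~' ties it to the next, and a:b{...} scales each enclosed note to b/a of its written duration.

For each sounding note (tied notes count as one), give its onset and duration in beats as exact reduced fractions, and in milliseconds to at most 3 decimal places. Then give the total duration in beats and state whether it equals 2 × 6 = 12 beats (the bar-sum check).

1) 0.0ms=0b +128.571ms=3/7b
2) 128.571ms=3/7b +128.571ms=3/7b
3) 257.143ms=6/7b +385.714ms=9/7b
4) 642.857ms=15/7b +128.571ms=3/7b
5) 771.429ms=18/7b +128.571ms=3/7b
6) 900.0ms=3b +900.0ms=3b
7) 1800.0ms=6b +450.0ms=3/2b
8) 2250.0ms=15/2b +450.0ms=3/2b
9) 2700.0ms=9b +900.0ms=3b
Σ=12b of 12 (200bpm 6/8) — PASS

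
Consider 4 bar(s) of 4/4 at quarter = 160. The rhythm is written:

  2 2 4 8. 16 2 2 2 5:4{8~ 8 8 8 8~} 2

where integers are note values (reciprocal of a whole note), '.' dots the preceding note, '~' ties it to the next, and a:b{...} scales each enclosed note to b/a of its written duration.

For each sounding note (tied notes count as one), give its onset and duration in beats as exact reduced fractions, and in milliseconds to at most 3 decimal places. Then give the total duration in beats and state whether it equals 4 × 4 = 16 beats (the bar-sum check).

1) 0.0ms=0b +750.0ms=2b
2) 750.0ms=2b +750.0ms=2b
3) 1500.0ms=4b +375.0ms=1b
4) 1875.0ms=5b +281.25ms=3/4b
5) 2156.25ms=23/4b +93.75ms=1/4b
6) 2250.0ms=6b +750.0ms=2b
7) 3000.0ms=8b +750.0ms=2b
8) 3750.0ms=10b +750.0ms=2b
9) 4500.0ms=12b +300.0ms=4/5b
10) 4800.0ms=64/5b +150.0ms=2/5b
11) 4950.0ms=66/5b +150.0ms=2/5b
12) 5100.0ms=68/5b +900.0ms=12/5b
Σ=16b of 16 (160bpm 4/4) — PASS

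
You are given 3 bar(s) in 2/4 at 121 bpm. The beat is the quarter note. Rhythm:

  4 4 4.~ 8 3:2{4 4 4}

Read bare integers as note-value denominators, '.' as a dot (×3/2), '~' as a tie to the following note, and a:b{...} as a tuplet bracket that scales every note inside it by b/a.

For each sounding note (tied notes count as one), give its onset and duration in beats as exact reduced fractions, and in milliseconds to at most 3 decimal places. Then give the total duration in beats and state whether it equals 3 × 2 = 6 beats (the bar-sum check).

1) 0.0ms=0b +495.868ms=1b
2) 495.868ms=1b +495.868ms=1b
3) 991.736ms=2b +991.736ms=2b
4) 1983.471ms=4b +330.579ms=2/3b
5) 2314.05ms=14/3b +330.579ms=2/3b
6) 2644.628ms=16/3b +330.579ms=2/3b
Σ=6b of 6 (121bpm 2/4) — PASS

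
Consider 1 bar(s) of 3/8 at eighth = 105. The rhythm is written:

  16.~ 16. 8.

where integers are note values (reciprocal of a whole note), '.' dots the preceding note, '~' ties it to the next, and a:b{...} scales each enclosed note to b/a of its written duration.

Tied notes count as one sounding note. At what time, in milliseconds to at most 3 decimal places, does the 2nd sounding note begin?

note 2 onset = 3/2b = 857.143ms

1. 0.0ms @ 0 + 857.143ms (3/2)
2. 857.143ms @ 3/2 + 857.143ms (3/2)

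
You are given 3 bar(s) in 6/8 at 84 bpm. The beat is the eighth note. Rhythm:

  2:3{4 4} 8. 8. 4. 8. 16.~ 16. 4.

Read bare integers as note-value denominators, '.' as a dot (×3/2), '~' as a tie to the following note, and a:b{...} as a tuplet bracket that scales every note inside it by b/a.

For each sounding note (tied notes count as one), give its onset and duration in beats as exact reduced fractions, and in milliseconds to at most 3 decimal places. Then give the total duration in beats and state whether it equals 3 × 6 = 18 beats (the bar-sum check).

1) 0.0ms=0b +2142.857ms=3b
2) 2142.857ms=3b +2142.857ms=3b
3) 4285.714ms=6b +1071.429ms=3/2b
4) 5357.143ms=15/2b +1071.429ms=3/2b
5) 6428.571ms=9b +2142.857ms=3b
6) 8571.429ms=12b +1071.429ms=3/2b
7) 9642.857ms=27/2b +1071.429ms=3/2b
8) 10714.286ms=15b +2142.857ms=3b
Σ=18b of 18 (84bpm 6/8) — PASS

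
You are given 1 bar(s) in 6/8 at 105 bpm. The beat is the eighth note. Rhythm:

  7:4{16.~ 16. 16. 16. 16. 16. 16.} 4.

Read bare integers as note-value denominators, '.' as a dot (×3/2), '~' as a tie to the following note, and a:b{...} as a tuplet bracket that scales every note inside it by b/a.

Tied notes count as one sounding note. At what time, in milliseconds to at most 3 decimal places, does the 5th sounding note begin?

note 5 onset = 15/7b = 1224.49ms

1. 0.0ms @ 0 + 489.796ms (6/7)
2. 489.796ms @ 6/7 + 244.898ms (3/7)
3. 734.694ms @ 9/7 + 244.898ms (3/7)
4. 979.592ms @ 12/7 + 244.898ms (3/7)
5. 1224.49ms @ 15/7 + 244.898ms (3/7)
6. 1469.388ms @ 18/7 + 244.898ms (3/7)
7. 1714.286ms @ 3 + 1714.286ms (3)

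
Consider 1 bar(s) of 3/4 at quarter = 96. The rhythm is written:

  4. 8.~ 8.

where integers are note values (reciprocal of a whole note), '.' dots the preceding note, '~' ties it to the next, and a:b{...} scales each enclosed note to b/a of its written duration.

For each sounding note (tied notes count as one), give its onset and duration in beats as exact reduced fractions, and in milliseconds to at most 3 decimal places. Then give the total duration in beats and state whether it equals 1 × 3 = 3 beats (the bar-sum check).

1) 0.0ms=0b +937.5ms=3/2b
2) 937.5ms=3/2b +937.5ms=3/2b
Σ=3b of 3 (96bpm 3/4) — PASS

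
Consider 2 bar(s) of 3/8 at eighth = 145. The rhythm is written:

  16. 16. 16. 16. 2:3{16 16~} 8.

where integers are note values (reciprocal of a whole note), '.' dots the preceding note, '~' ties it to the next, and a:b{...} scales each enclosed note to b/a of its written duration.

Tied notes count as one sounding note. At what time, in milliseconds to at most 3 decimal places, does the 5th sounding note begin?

note 5 onset = 3b = 1241.379ms

1. 0.0ms @ 0 + 310.345ms (3/4)
2. 310.345ms @ 3/4 + 310.345ms (3/4)
3. 620.69ms @ 3/2 + 310.345ms (3/4)
4. 931.034ms @ 9/4 + 310.345ms (3/4)
5. 1241.379ms @ 3 + 310.345ms (3/4)
6. 1551.724ms @ 15/4 + 931.034ms (9/4)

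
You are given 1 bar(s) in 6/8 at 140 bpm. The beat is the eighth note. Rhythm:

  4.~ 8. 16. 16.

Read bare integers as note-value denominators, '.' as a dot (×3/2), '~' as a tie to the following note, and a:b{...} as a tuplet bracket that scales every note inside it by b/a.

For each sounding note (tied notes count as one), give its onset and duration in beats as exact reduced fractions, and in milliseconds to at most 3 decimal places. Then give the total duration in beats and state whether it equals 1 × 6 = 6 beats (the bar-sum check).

1) 0.0ms=0b +1928.571ms=9/2b
2) 1928.571ms=9/2b +321.429ms=3/4b
3) 2250.0ms=21/4b +321.429ms=3/4b
Σ=6b of 6 (140bpm 6/8) — PASS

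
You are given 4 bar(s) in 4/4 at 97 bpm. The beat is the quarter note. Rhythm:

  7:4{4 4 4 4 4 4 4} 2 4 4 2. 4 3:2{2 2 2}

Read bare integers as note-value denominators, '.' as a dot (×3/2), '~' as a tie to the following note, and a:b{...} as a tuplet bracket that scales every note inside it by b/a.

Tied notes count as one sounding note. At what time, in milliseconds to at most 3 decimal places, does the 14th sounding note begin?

note 14 onset = 40/3b = 8247.423ms

1. 0.0ms @ 0 + 353.461ms (4/7)
2. 353.461ms @ 4/7 + 353.461ms (4/7)
3. 706.922ms @ 8/7 + 353.461ms (4/7)
4. 1060.383ms @ 12/7 + 353.461ms (4/7)
5. 1413.844ms @ 16/7 + 353.461ms (4/7)
6. 1767.305ms @ 20/7 + 353.461ms (4/7)
7. 2120.766ms @ 24/7 + 353.461ms (4/7)
8. 2474.227ms @ 4 + 1237.113ms (2)
9. 3711.34ms @ 6 + 618.557ms (1)
10. 4329.897ms @ 7 + 618.557ms (1)
11. 4948.454ms @ 8 + 1855.67ms (3)
12. 6804.124ms @ 11 + 618.557ms (1)
13. 7422.68ms @ 12 + 824.742ms (4/3)
14. 8247.423ms @ 40/3 + 824.742ms (4/3)
15. 9072.165ms @ 44/3 + 824.742ms (4/3)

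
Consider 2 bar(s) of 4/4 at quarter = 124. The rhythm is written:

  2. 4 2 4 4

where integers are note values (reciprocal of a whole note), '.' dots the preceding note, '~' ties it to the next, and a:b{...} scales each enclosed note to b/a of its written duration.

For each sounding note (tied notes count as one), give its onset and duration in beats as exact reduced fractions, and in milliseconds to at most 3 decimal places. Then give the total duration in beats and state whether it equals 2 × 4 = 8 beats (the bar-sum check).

1) 0.0ms=0b +1451.613ms=3b
2) 1451.613ms=3b +483.871ms=1b
3) 1935.484ms=4b +967.742ms=2b
4) 2903.226ms=6b +483.871ms=1b
5) 3387.097ms=7b +483.871ms=1b
Σ=8b of 8 (124bpm 4/4) — PASS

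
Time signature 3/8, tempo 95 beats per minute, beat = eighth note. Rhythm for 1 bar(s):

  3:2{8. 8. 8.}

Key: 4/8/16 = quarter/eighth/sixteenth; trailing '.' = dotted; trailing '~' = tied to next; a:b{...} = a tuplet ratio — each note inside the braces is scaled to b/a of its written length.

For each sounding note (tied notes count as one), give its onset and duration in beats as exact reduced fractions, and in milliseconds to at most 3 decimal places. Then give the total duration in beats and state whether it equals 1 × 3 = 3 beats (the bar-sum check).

1) 0.0ms=0b +631.579ms=1b
2) 631.579ms=1b +631.579ms=1b
3) 1263.158ms=2b +631.579ms=1b
Σ=3b of 3 (95bpm 3/8) — PASS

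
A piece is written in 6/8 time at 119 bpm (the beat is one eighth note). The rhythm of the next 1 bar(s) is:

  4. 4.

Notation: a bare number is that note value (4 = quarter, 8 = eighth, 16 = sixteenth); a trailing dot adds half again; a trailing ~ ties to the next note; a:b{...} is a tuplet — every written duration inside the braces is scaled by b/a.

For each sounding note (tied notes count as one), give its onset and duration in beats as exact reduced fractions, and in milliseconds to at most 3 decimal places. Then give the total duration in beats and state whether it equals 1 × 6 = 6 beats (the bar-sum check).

1) 0.0ms=0b +1512.605ms=3b
2) 1512.605ms=3b +1512.605ms=3b
Σ=6b of 6 (119bpm 6/8) — PASS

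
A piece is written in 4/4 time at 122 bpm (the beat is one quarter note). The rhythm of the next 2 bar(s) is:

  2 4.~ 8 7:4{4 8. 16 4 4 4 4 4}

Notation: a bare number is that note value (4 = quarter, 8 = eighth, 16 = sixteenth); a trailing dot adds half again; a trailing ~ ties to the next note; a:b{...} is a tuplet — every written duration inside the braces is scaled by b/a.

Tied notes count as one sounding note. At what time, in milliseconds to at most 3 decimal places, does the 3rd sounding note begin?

1. 0.0ms @ 0 + 983.607ms (2)
2. 983.607ms @ 2 + 983.607ms (2)
3. 1967.213ms @ 4 + 281.03ms (4/7)
4. 2248.244ms @ 32/7 + 210.773ms (3/7)
5. 2459.016ms @ 5 + 70.258ms (1/7)
6. 2529.274ms @ 36/7 + 281.03ms (4/7)
7. 2810.304ms @ 40/7 + 281.03ms (4/7)
8. 3091.335ms @ 44/7 + 281.03ms (4/7)
9. 3372.365ms @ 48/7 + 281.03ms (4/7)
10. 3653.396ms @ 52/7 + 281.03ms (4/7)

note 3 onset = 4b = 1967.213ms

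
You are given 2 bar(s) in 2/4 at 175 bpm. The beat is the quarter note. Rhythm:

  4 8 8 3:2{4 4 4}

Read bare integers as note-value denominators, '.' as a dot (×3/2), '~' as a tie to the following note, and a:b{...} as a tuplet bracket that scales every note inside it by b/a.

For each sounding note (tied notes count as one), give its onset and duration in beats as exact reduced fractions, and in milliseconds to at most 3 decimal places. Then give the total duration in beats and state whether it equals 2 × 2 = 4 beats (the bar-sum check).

1) 0.0ms=0b +342.857ms=1b
2) 342.857ms=1b +171.429ms=1/2b
3) 514.286ms=3/2b +171.429ms=1/2b
4) 685.714ms=2b +228.571ms=2/3b
5) 914.286ms=8/3b +228.571ms=2/3b
6) 1142.857ms=10/3b +228.571ms=2/3b
Σ=4b of 4 (175bpm 2/4) — PASS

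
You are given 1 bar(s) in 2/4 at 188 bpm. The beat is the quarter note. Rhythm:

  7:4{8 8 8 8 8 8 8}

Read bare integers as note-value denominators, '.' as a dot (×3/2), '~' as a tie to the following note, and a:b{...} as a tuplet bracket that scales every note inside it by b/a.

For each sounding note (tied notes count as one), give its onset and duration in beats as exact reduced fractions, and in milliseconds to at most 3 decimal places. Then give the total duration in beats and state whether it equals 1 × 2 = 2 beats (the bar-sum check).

1) 0.0ms=0b +91.185ms=2/7b
2) 91.185ms=2/7b +91.185ms=2/7b
3) 182.371ms=4/7b +91.185ms=2/7b
4) 273.556ms=6/7b +91.185ms=2/7b
5) 364.742ms=8/7b +91.185ms=2/7b
6) 455.927ms=10/7b +91.185ms=2/7b
7) 547.112ms=12/7b +91.185ms=2/7b
Σ=2b of 2 (188bpm 2/4) — PASS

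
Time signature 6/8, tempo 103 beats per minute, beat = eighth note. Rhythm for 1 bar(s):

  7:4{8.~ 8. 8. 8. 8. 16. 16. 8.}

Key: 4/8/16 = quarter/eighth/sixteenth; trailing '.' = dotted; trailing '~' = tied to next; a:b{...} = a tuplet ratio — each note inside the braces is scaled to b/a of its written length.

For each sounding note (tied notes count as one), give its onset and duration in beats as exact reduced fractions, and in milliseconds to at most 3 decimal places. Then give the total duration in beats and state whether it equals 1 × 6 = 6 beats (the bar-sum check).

1) 0.0ms=0b +998.613ms=12/7b
2) 998.613ms=12/7b +499.307ms=6/7b
3) 1497.92ms=18/7b +499.307ms=6/7b
4) 1997.226ms=24/7b +499.307ms=6/7b
5) 2496.533ms=30/7b +249.653ms=3/7b
6) 2746.186ms=33/7b +249.653ms=3/7b
7) 2995.839ms=36/7b +499.307ms=6/7b
Σ=6b of 6 (103bpm 6/8) — PASS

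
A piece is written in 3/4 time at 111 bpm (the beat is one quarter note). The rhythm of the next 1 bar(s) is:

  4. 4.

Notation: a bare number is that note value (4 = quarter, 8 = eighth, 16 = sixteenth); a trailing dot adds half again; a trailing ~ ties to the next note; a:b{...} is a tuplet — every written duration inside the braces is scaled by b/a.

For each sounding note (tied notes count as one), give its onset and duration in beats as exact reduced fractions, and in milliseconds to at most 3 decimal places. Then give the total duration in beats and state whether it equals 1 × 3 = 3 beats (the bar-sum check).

1) 0.0ms=0b +810.811ms=3/2b
2) 810.811ms=3/2b +810.811ms=3/2b
Σ=3b of 3 (111bpm 3/4) — PASS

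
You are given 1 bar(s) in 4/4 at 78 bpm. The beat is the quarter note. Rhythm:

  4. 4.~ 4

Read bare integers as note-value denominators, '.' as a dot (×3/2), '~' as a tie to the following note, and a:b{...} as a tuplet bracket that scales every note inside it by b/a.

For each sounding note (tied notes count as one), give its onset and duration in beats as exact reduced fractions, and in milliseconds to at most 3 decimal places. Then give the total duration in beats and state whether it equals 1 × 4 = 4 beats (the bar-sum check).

1) 0.0ms=0b +1153.846ms=3/2b
2) 1153.846ms=3/2b +1923.077ms=5/2b
Σ=4b of 4 (78bpm 4/4) — PASS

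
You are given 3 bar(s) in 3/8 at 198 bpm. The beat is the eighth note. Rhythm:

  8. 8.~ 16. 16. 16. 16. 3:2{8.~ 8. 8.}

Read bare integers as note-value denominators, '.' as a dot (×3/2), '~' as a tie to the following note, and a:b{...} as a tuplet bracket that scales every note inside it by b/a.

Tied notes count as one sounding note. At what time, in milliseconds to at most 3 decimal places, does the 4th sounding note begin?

1. 0.0ms @ 0 + 454.545ms (3/2)
2. 454.545ms @ 3/2 + 681.818ms (9/4)
3. 1136.364ms @ 15/4 + 227.273ms (3/4)
4. 1363.636ms @ 9/2 + 227.273ms (3/4)
5. 1590.909ms @ 21/4 + 227.273ms (3/4)
6. 1818.182ms @ 6 + 606.061ms (2)
7. 2424.242ms @ 8 + 303.03ms (1)

note 4 onset = 9/2b = 1363.636ms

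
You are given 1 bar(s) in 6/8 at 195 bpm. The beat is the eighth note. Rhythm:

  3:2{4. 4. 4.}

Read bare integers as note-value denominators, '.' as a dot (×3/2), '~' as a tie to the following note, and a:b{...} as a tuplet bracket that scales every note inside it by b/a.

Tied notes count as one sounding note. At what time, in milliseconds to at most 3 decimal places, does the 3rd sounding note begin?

1. 0.0ms @ 0 + 615.385ms (2)
2. 615.385ms @ 2 + 615.385ms (2)
3. 1230.769ms @ 4 + 615.385ms (2)

note 3 onset = 4b = 1230.769ms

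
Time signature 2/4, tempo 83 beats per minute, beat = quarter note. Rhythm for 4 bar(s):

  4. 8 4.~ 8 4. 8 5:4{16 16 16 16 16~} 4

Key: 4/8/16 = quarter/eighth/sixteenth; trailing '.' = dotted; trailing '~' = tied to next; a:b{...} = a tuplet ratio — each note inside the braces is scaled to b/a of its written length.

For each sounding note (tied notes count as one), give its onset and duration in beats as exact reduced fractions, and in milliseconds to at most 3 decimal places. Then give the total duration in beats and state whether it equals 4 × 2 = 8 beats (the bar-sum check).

1) 0.0ms=0b +1084.337ms=3/2b
2) 1084.337ms=3/2b +361.446ms=1/2b
3) 1445.783ms=2b +1445.783ms=2b
4) 2891.566ms=4b +1084.337ms=3/2b
5) 3975.904ms=11/2b +361.446ms=1/2b
6) 4337.349ms=6b +144.578ms=1/5b
7) 4481.928ms=31/5b +144.578ms=1/5b
8) 4626.506ms=32/5b +144.578ms=1/5b
9) 4771.084ms=33/5b +144.578ms=1/5b
10) 4915.663ms=34/5b +867.47ms=6/5b
Σ=8b of 8 (83bpm 2/4) — PASS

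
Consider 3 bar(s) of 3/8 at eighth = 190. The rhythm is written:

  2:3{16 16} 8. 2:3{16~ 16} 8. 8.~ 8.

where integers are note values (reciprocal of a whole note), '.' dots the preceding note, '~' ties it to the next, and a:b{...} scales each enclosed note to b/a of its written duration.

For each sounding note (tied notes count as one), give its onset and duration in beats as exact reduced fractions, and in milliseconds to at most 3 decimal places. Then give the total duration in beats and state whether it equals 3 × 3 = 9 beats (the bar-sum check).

1) 0.0ms=0b +236.842ms=3/4b
2) 236.842ms=3/4b +236.842ms=3/4b
3) 473.684ms=3/2b +473.684ms=3/2b
4) 947.368ms=3b +473.684ms=3/2b
5) 1421.053ms=9/2b +473.684ms=3/2b
6) 1894.737ms=6b +947.368ms=3b
Σ=9b of 9 (190bpm 3/8) — PASS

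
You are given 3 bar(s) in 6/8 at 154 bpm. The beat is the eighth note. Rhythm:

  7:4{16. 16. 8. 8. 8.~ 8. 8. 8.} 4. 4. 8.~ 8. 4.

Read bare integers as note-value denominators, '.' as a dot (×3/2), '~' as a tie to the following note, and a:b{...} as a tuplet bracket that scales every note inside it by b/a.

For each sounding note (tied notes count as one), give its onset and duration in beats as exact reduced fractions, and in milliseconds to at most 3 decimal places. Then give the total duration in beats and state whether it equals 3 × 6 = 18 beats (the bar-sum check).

1) 0.0ms=0b +166.976ms=3/7b
2) 166.976ms=3/7b +166.976ms=3/7b
3) 333.952ms=6/7b +333.952ms=6/7b
4) 667.904ms=12/7b +333.952ms=6/7b
5) 1001.855ms=18/7b +667.904ms=12/7b
6) 1669.759ms=30/7b +333.952ms=6/7b
7) 2003.711ms=36/7b +333.952ms=6/7b
8) 2337.662ms=6b +1168.831ms=3b
9) 3506.494ms=9b +1168.831ms=3b
10) 4675.325ms=12b +1168.831ms=3b
11) 5844.156ms=15b +1168.831ms=3b
Σ=18b of 18 (154bpm 6/8) — PASS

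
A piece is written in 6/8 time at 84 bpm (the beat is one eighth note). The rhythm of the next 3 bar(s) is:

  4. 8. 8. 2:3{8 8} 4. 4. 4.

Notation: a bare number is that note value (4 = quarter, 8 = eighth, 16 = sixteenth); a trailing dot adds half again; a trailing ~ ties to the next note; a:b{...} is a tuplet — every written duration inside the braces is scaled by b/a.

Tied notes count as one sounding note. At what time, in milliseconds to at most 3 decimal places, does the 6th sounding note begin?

1. 0.0ms @ 0 + 2142.857ms (3)
2. 2142.857ms @ 3 + 1071.429ms (3/2)
3. 3214.286ms @ 9/2 + 1071.429ms (3/2)
4. 4285.714ms @ 6 + 1071.429ms (3/2)
5. 5357.143ms @ 15/2 + 1071.429ms (3/2)
6. 6428.571ms @ 9 + 2142.857ms (3)
7. 8571.429ms @ 12 + 2142.857ms (3)
8. 10714.286ms @ 15 + 2142.857ms (3)

note 6 onset = 9b = 6428.571ms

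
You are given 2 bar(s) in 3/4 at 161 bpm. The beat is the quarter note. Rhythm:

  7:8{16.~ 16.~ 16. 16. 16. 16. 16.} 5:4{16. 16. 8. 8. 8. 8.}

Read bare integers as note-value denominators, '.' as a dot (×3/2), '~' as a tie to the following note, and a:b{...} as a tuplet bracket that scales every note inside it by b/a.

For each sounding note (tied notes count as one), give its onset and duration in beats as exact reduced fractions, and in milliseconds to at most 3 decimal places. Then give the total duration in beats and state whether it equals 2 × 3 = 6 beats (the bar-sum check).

1) 0.0ms=0b +479.148ms=9/7b
2) 479.148ms=9/7b +159.716ms=3/7b
3) 638.864ms=12/7b +159.716ms=3/7b
4) 798.58ms=15/7b +159.716ms=3/7b
5) 958.296ms=18/7b +159.716ms=3/7b
6) 1118.012ms=3b +111.801ms=3/10b
7) 1229.814ms=33/10b +111.801ms=3/10b
8) 1341.615ms=18/5b +223.602ms=3/5b
9) 1565.217ms=21/5b +223.602ms=3/5b
10) 1788.82ms=24/5b +223.602ms=3/5b
11) 2012.422ms=27/5b +223.602ms=3/5b
Σ=6b of 6 (161bpm 3/4) — PASS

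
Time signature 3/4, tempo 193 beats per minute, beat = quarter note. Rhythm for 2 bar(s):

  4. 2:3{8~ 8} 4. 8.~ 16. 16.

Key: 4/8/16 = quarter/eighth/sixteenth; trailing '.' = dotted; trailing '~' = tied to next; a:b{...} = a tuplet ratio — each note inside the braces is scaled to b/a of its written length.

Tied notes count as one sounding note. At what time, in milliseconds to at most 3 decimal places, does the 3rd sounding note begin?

1. 0.0ms @ 0 + 466.321ms (3/2)
2. 466.321ms @ 3/2 + 466.321ms (3/2)
3. 932.642ms @ 3 + 466.321ms (3/2)
4. 1398.964ms @ 9/2 + 349.741ms (9/8)
5. 1748.705ms @ 45/8 + 116.58ms (3/8)

note 3 onset = 3b = 932.642ms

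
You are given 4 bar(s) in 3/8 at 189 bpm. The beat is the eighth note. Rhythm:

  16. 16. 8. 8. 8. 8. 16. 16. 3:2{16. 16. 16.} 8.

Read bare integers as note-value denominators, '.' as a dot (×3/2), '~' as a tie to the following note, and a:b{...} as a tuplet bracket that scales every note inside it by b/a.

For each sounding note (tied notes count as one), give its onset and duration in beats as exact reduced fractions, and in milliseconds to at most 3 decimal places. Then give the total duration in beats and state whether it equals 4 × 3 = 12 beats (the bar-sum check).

1) 0.0ms=0b +238.095ms=3/4b
2) 238.095ms=3/4b +238.095ms=3/4b
3) 476.19ms=3/2b +476.19ms=3/2b
4) 952.381ms=3b +476.19ms=3/2b
5) 1428.571ms=9/2b +476.19ms=3/2b
6) 1904.762ms=6b +476.19ms=3/2b
7) 2380.952ms=15/2b +238.095ms=3/4b
8) 2619.048ms=33/4b +238.095ms=3/4b
9) 2857.143ms=9b +158.73ms=1/2b
10) 3015.873ms=19/2b +158.73ms=1/2b
11) 3174.603ms=10b +158.73ms=1/2b
12) 3333.333ms=21/2b +476.19ms=3/2b
Σ=12b of 12 (189bpm 3/8) — PASS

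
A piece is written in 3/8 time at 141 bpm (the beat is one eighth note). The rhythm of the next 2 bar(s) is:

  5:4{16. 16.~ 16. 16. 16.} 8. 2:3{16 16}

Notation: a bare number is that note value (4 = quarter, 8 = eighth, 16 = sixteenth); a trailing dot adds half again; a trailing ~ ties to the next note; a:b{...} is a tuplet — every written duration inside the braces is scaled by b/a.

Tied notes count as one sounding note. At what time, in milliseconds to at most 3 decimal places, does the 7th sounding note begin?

note 7 onset = 21/4b = 2234.043ms

1. 0.0ms @ 0 + 255.319ms (3/5)
2. 255.319ms @ 3/5 + 510.638ms (6/5)
3. 765.957ms @ 9/5 + 255.319ms (3/5)
4. 1021.277ms @ 12/5 + 255.319ms (3/5)
5. 1276.596ms @ 3 + 638.298ms (3/2)
6. 1914.894ms @ 9/2 + 319.149ms (3/4)
7. 2234.043ms @ 21/4 + 319.149ms (3/4)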